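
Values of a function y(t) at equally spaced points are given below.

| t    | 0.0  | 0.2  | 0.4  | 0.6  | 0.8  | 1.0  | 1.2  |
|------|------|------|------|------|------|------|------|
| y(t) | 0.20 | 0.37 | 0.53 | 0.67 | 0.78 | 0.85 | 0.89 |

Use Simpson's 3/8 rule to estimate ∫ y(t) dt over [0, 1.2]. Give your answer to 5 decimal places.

h = 0.2, n = 6.
(3h/8)·[y₀ + 3y₁ + 3y₂ + 2y₃ + 3y₄ + 3y₅ + y₆] = 0.075·(10.02) = 0.75150.

0.75150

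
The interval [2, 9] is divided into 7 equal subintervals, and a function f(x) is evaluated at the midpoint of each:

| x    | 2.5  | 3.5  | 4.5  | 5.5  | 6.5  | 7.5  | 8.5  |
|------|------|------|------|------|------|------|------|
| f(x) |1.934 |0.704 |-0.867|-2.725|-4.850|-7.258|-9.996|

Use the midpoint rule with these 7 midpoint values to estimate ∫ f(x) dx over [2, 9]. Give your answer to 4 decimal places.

h = 1, n = 7.
h·[y(m₁) + y(m₂) + y(m₃) + y(m₄) + y(m₅) + y(m₆) + y(m₇)] = 1·(-23.058) = -23.0580.

-23.0580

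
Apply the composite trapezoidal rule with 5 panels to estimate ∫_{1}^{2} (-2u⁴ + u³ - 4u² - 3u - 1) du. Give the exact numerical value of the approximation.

h = (2 − 1)/5 = 0.2.
Nodes u₀,…,u₅ = 1, 1.2, 1.4, 1.6, 1.8, 2.
f(u) = -2u⁴ + u³ - 4u² - 3u - 1: f₀=-9, f₁=-12.7792, f₂=-17.9792, f₃=-25.0512, f₄=-34.5232, f₅=-47.
(h/2)·[f₀ + 2f₁ + 2f₂ + 2f₃ + 2f₄ + f₅] = 0.1·(-236.6656) = -23.66656.

-23.66656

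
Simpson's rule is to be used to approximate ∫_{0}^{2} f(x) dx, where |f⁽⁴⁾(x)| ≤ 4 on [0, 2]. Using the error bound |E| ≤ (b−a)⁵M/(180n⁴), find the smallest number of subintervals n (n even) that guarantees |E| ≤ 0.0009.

Need 128/(180n⁴) ≤ 0.0009.
n⁴ ≥ 128/(180·0.0009) = 790.123 ⇒ n ≥ 5.3018, so the smallest even n is 6. (n must be even for Simpson's rule.)

6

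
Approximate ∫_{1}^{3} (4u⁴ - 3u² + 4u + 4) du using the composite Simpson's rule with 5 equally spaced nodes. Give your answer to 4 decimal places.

191.6667

h = (3 − 1)/4 = 0.5.
Nodes u₀,…,u₄ = 1, 1.5, 2, 2.5, 3.
f(u) = 4u⁴ - 3u² + 4u + 4: f₀=9, f₁=23.5, f₂=64, f₃=151.5, f₄=313.
(h/3)·[f₀ + 4f₁ + 2f₂ + 4f₃ + f₄] = 0.166667·(1150) = 191.6667.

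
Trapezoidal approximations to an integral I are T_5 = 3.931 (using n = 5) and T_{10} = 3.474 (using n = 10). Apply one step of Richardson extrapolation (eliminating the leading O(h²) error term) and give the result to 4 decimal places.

R = (4·T_{10} − T_5) / 3 = (4·3.474 − 3.931)/3 = (9.965)/3 = 3.3217.

3.3217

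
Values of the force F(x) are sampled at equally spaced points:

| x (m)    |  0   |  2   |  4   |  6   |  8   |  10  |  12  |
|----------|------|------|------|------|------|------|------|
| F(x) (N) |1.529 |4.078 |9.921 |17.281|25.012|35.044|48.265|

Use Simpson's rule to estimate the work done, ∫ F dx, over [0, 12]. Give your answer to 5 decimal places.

230.18133

h = 2, n = 6.
(h/3)·[y₀ + 4y₁ + 2y₂ + 4y₃ + 2y₄ + 4y₅ + y₆] = 0.666667·(345.272) = 230.18133.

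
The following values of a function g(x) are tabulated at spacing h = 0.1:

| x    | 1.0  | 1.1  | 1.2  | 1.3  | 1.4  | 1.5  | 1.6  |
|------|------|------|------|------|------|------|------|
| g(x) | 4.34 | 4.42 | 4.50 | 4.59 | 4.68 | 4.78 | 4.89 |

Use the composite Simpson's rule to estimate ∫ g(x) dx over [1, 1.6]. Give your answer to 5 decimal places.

h = 0.1, n = 6.
(h/3)·[y₀ + 4y₁ + 2y₂ + 4y₃ + 2y₄ + 4y₅ + y₆] = 0.033333·(82.75) = 2.75833.

2.75833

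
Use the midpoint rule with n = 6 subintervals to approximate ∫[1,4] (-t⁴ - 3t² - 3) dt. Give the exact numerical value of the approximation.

-273.79296875

h = (4 − 1)/6 = 0.5.
Midpoints m₁,…,m₆ = 1.25, 1.75, 2.25, 2.75, 3.25, 3.75.
f(m₁)=-10.12890625, f(m₂)=-21.56640625, f(m₃)=-43.81640625, f(m₄)=-82.87890625, f(m₅)=-146.25390625, f(m₆)=-242.94140625.
h·[f(m₁) + f(m₂) + f(m₃) + f(m₄) + f(m₅) + f(m₆)] = 0.5·(-547.5859375) = -273.79296875.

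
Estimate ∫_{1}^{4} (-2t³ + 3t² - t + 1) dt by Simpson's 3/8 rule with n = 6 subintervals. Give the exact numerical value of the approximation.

h = (4 − 1)/6 = 0.5.
Nodes t₀,…,t₆ = 1, 1.5, 2, 2.5, 3, 3.5, 4.
f(t) = -2t³ + 3t² - t + 1: f₀=1, f₁=-0.5, f₂=-5, f₃=-14, f₄=-29, f₅=-51.5, f₆=-83.
(3h/8)·[f₀ + 3f₁ + 3f₂ + 2f₃ + 3f₄ + 3f₅ + f₆] = 0.1875·(-368) = -69.

-69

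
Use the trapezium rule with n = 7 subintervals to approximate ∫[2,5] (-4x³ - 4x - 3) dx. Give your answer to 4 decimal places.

h = (5 − 2)/7 = 0.428571.
Nodes x₀,…,x₇ = 2, 2.428571, 2.857143, 3.285714, 3.714286, 4.142857, 4.571429, 5.
f(x) = -4x³ - 4x - 3: f₀=-43, f₁=-70.008746, f₂=-107.723032, f₃=-158.032070, f₄=-222.825073, f₅=-303.991254, f₆=-403.419825, f₇=-523.
(h/2)·[f₀ + 2f₁ + 2f₂ + 2f₃ + 2f₄ + 2f₅ + 2f₆ + f₇] = 0.214286·(-3098) = -663.8571.

-663.8571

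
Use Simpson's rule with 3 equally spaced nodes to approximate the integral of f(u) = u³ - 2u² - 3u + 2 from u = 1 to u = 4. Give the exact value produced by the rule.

h = (4 − 1)/2 = 1.5.
Nodes u₀,…,u₂ = 1, 2.5, 4.
f(u) = u³ - 2u² - 3u + 2: f₀=-2, f₁=-2.375, f₂=22.
(h/3)·[f₀ + 4f₁ + f₂] = 0.5·(10.5) = 5.25.

5.25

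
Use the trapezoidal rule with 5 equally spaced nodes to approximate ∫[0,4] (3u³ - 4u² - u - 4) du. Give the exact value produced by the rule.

92

h = (4 − 0)/4 = 1.
Nodes u₀,…,u₄ = 0, 1, 2, 3, 4.
f(u) = 3u³ - 4u² - u - 4: f₀=-4, f₁=-6, f₂=2, f₃=38, f₄=120.
(h/2)·[f₀ + 2f₁ + 2f₂ + 2f₃ + f₄] = 0.5·(184) = 92.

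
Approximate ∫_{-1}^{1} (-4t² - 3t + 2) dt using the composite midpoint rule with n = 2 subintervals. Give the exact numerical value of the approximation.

2

h = (1 − (-1))/2 = 1.
Midpoints m₁,…,m₂ = -0.5, 0.5.
f(m₁)=2.5, f(m₂)=-0.5.
h·[f(m₁) + f(m₂)] = 1·(2) = 2.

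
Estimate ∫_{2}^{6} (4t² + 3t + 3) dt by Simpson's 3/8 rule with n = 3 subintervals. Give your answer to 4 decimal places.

h = (6 − 2)/3 = 1.333333.
Nodes t₀,…,t₃ = 2, 3.333333, 4.666667, 6.
f(t) = 4t² + 3t + 3: f₀=25, f₁=57.444444, f₂=104.111111, f₃=165.
(3h/8)·[f₀ + 3f₁ + 3f₂ + f₃] = 0.5·(674.666667) = 337.3333.

337.3333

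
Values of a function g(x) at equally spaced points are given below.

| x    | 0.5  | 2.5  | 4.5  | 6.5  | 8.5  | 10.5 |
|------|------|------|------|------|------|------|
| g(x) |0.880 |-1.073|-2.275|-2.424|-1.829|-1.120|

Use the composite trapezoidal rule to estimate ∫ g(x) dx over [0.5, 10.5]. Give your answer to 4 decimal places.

h = 2, n = 5.
(h/2)·[y₀ + 2y₁ + 2y₂ + 2y₃ + 2y₄ + y₅] = 1·(-15.442) = -15.4420.

-15.4420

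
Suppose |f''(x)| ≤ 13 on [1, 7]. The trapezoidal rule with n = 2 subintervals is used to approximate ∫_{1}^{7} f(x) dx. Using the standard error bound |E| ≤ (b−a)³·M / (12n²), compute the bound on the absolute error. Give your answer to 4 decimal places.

|E| ≤ (6)³·13 / (12·2²) = 2808/48 = 58.5000.

58.5000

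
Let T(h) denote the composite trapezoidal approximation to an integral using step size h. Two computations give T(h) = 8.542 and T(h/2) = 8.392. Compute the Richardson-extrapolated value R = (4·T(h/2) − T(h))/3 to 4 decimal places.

8.3420

R = (4·T(h/2) − T(h)) / 3 = (4·8.392 − 8.542)/3 = (25.026)/3 = 8.3420.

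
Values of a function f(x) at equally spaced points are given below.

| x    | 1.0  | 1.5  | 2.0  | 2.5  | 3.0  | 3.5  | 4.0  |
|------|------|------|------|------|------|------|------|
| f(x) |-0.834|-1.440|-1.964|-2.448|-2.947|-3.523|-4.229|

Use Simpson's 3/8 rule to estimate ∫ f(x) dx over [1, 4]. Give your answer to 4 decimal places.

-7.4214

h = 0.5, n = 6.
(3h/8)·[y₀ + 3y₁ + 3y₂ + 2y₃ + 3y₄ + 3y₅ + y₆] = 0.1875·(-39.581) = -7.4214.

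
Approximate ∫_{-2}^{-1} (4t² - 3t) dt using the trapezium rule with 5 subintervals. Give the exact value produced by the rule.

13.86

h = (-1 − (-2))/5 = 0.2.
Nodes t₀,…,t₅ = -2, -1.8, -1.6, -1.4, -1.2, -1.
f(t) = 4t² - 3t: f₀=22, f₁=18.36, f₂=15.04, f₃=12.04, f₄=9.36, f₅=7.
(h/2)·[f₀ + 2f₁ + 2f₂ + 2f₃ + 2f₄ + f₅] = 0.1·(138.6) = 13.86.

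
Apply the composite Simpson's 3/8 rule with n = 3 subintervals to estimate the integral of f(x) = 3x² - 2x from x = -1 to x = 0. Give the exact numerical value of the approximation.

h = (0 − (-1))/3 = 0.333333.
Nodes x₀,…,x₃ = -1, -0.666667, -0.333333, 0.
f(x) = 3x² - 2x: f₀=5, f₁=2.666667, f₂=1, f₃=0.
(3h/8)·[f₀ + 3f₁ + 3f₂ + f₃] = 0.125·(16) = 2.

2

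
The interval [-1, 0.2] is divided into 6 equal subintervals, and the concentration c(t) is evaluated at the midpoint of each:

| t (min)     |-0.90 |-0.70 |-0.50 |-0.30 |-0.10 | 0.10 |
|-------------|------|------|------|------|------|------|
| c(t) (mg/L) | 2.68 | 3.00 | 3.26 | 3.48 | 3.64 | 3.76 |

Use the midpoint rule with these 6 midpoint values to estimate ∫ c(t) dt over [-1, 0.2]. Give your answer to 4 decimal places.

h = 0.2, n = 6.
h·[y(m₁) + y(m₂) + y(m₃) + y(m₄) + y(m₅) + y(m₆)] = 0.2·(19.82) = 3.9640.

3.9640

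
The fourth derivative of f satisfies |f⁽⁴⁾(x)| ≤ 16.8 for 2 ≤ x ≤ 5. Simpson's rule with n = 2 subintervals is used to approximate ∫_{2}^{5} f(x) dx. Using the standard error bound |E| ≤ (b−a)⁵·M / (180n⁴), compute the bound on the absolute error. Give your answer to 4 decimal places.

1.4175

|E| ≤ (3)⁵·16.8 / (180·2⁴) = 4082.4/2880 = 1.4175.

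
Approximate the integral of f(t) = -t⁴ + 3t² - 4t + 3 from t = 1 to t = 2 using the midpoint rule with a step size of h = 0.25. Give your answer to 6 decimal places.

-2.142822

h = (2 − 1)/4 = 0.25.
Midpoints m₁,…,m₄ = 1.125, 1.375, 1.625, 1.875.
f(m₁)=0.695068359375, f(m₂)=-0.402587890625, f(m₃)=-2.551025390625, f(m₄)=-6.312744140625.
h·[f(m₁) + f(m₂) + f(m₃) + f(m₄)] = 0.25·(-8.5712890625) = -2.142822.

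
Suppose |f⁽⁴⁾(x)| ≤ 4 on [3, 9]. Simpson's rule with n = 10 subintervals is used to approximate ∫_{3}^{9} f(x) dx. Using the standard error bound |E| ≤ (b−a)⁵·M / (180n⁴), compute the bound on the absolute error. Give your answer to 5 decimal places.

0.01728

|E| ≤ (6)⁵·4 / (180·10⁴) = 31104/1800000 = 0.01728.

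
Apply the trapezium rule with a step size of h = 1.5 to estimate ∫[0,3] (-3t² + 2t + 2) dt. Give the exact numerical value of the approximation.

h = (3 − 0)/2 = 1.5.
Nodes t₀,…,t₂ = 0, 1.5, 3.
f(t) = -3t² + 2t + 2: f₀=2, f₁=-1.75, f₂=-19.
(h/2)·[f₀ + 2f₁ + f₂] = 0.75·(-20.5) = -15.375.

-15.375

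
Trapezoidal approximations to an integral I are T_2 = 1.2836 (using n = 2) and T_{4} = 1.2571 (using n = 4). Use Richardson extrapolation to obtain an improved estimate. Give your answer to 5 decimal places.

1.24827

R = (4·T_{4} − T_2) / 3 = (4·1.2571 − 1.2836)/3 = (3.7448)/3 = 1.24827.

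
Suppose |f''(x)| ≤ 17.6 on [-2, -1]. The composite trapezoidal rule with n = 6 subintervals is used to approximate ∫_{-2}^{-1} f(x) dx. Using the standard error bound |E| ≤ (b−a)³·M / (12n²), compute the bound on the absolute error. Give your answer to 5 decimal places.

0.04074

|E| ≤ (1)³·17.6 / (12·6²) = 17.6/432 = 0.04074.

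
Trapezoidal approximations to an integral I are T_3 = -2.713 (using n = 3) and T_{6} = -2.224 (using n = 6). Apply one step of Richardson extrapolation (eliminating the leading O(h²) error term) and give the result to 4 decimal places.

-2.0610

R = (4·T_{6} − T_3) / 3 = (4·(-2.224) − (-2.713))/3 = (-6.183)/3 = -2.0610.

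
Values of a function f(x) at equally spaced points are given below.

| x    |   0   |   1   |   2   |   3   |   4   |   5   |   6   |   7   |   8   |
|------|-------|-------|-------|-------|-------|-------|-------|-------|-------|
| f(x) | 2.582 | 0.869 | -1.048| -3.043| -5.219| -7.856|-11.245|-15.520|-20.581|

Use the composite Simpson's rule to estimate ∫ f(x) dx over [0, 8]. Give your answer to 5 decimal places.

-51.74100

h = 1, n = 8.
(h/3)·[y₀ + 4y₁ + 2y₂ + 4y₃ + 2y₄ + 4y₅ + 2y₆ + 4y₇ + y₈] = 0.333333·(-155.223) = -51.74100.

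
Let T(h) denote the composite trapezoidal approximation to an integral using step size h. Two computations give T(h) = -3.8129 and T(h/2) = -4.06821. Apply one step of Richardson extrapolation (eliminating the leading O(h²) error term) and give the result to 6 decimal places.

-4.153313

R = (4·T(h/2) − T(h)) / 3 = (4·(-4.06821) − (-3.8129))/3 = (-12.45994)/3 = -4.153313.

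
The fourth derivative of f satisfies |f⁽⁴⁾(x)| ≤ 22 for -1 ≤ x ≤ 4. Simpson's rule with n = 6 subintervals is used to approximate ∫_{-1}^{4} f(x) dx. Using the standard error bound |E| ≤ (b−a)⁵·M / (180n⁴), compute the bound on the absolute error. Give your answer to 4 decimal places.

|E| ≤ (5)⁵·22 / (180·6⁴) = 68750/233280 = 0.2947.

0.2947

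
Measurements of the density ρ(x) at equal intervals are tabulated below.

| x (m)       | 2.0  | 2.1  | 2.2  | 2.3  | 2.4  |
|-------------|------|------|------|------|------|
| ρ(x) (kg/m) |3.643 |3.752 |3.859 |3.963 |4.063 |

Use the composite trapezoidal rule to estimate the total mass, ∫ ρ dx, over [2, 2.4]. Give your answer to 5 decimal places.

h = 0.1, n = 4.
(h/2)·[y₀ + 2y₁ + 2y₂ + 2y₃ + y₄] = 0.05·(30.854) = 1.54270.

1.54270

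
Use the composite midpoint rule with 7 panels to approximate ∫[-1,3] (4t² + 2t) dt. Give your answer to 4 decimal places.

h = (3 − (-1))/7 = 0.571429.
Midpoints m₁,…,m₇ = -0.714286, -0.142857, 0.428571, 1, 1.571429, 2.142857, 2.714286.
f(m₁)=0.612245, f(m₂)=-0.204082, f(m₃)=1.591837, f(m₄)=6, f(m₅)=13.020408, f(m₆)=22.653061, f(m₇)=34.897959.
h·[f(m₁) + f(m₂) + f(m₃) + f(m₄) + f(m₅) + f(m₆) + f(m₇)] = 0.571429·(78.571429) = 44.8980.

44.8980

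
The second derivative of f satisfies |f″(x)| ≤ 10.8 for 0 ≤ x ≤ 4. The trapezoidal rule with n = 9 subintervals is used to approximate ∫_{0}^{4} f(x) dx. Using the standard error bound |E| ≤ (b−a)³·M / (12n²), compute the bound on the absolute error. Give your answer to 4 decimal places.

0.7111

|E| ≤ (4)³·10.8 / (12·9²) = 691.2/972 = 0.7111.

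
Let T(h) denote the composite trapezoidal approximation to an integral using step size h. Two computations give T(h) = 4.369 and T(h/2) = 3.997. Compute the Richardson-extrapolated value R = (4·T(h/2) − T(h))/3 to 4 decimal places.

3.8730

R = (4·T(h/2) − T(h)) / 3 = (4·3.997 − 4.369)/3 = (11.619)/3 = 3.8730.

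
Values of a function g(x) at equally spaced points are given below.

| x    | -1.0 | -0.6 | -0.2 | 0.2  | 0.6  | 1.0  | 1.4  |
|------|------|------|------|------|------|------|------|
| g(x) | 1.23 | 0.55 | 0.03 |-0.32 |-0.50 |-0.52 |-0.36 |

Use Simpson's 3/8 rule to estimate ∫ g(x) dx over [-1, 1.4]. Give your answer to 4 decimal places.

h = 0.4, n = 6.
(3h/8)·[y₀ + 3y₁ + 3y₂ + 2y₃ + 3y₄ + 3y₅ + y₆] = 0.15·(-1.09) = -0.1635.

-0.1635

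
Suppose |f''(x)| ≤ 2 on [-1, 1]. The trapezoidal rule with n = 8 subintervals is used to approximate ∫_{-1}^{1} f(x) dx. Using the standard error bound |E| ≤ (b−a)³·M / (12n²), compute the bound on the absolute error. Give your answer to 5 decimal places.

0.02083

|E| ≤ (2)³·2 / (12·8²) = 16/768 = 0.02083.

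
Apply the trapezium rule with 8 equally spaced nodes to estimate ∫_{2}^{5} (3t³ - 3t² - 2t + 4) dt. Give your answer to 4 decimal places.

333.3673

h = (5 − 2)/7 = 0.428571.
Nodes t₀,…,t₇ = 2, 2.428571, 2.857143, 3.285714, 3.714286, 4.142857, 4.571429, 5.
f(t) = 3t³ - 3t² - 2t + 4: f₀=12, f₁=24.419825, f₂=43.766764, f₃=71.457726, f₄=108.909621, f₅=157.539359, f₆=218.763848, f₇=294.
(h/2)·[f₀ + 2f₁ + 2f₂ + 2f₃ + 2f₄ + 2f₅ + 2f₆ + f₇] = 0.214286·(1555.714286) = 333.3673.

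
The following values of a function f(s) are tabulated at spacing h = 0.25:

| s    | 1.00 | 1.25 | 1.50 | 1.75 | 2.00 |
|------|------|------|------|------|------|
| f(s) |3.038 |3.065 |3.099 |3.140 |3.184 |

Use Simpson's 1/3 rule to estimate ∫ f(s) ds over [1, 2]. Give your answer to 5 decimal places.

h = 0.25, n = 4.
(h/3)·[y₀ + 4y₁ + 2y₂ + 4y₃ + y₄] = 0.083333·(37.240) = 3.10333.

3.10333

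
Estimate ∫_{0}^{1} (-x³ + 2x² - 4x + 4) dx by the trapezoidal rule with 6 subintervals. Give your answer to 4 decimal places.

2.4190

h = (1 − 0)/6 = 0.166667.
Nodes x₀,…,x₆ = 0, 0.166667, 0.333333, 0.5, 0.666667, 0.833333, 1.
f(x) = -x³ + 2x² - 4x + 4: f₀=4, f₁=3.384259, f₂=2.851852, f₃=2.375, f₄=1.925926, f₅=1.476852, f₆=1.
(h/2)·[f₀ + 2f₁ + 2f₂ + 2f₃ + 2f₄ + 2f₅ + f₆] = 0.083333·(29.027778) = 2.4190.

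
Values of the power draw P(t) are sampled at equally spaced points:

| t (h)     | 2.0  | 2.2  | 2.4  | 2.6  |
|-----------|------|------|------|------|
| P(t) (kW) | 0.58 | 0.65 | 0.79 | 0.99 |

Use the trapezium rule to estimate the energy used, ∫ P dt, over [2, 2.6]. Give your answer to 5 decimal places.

h = 0.2, n = 3.
(h/2)·[y₀ + 2y₁ + 2y₂ + y₃] = 0.1·(4.45) = 0.44500.

0.44500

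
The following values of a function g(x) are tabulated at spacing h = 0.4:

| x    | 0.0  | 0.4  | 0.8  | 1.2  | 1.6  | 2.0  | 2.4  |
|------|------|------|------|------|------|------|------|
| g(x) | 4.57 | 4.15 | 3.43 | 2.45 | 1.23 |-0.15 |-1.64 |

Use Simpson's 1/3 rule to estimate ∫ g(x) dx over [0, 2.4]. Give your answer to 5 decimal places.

5.07333

h = 0.4, n = 6.
(h/3)·[y₀ + 4y₁ + 2y₂ + 4y₃ + 2y₄ + 4y₅ + y₆] = 0.133333·(38.05) = 5.07333.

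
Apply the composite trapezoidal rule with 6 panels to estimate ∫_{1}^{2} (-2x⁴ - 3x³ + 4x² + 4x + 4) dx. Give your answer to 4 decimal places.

h = (2 − 1)/6 = 0.166667.
Nodes x₀,…,x₆ = 1, 1.166667, 1.333333, 1.5, 1.666667, 1.833333, 2.
f(x) = -2x⁴ - 3x³ + 4x² + 4x + 4: f₀=7, f₁=5.641975, f₂=3.012346, f₃=-1.25, f₄=-7.543210, f₅=-16.302469, f₆=-28.
(h/2)·[f₀ + 2f₁ + 2f₂ + 2f₃ + 2f₄ + 2f₅ + f₆] = 0.083333·(-53.882716) = -4.4902.

-4.4902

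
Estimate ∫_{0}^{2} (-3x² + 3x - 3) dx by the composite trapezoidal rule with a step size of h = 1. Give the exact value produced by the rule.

-9

h = (2 − 0)/2 = 1.
Nodes x₀,…,x₂ = 0, 1, 2.
f(x) = -3x² + 3x - 3: f₀=-3, f₁=-3, f₂=-9.
(h/2)·[f₀ + 2f₁ + f₂] = 0.5·(-18) = -9.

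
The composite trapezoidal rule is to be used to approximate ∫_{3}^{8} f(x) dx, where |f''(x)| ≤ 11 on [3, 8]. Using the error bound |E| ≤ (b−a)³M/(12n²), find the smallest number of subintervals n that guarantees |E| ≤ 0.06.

Need 1375/(12n²) ≤ 0.06.
n² ≥ 1375/(12·0.06) = 1909.72 ⇒ n ≥ 43.7004, so the smallest n is 44.

44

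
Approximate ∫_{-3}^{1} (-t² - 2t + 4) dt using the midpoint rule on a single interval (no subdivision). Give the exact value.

20

M = (b−a)·f(-1) = 4·(5) = 20.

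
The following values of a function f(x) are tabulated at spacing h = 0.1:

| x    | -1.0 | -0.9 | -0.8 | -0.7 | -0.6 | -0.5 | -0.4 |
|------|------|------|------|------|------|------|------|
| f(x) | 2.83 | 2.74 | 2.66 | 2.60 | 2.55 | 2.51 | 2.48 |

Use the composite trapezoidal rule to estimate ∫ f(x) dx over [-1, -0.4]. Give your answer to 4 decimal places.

h = 0.1, n = 6.
(h/2)·[y₀ + 2y₁ + 2y₂ + 2y₃ + 2y₄ + 2y₅ + y₆] = 0.05·(31.43) = 1.5715.

1.5715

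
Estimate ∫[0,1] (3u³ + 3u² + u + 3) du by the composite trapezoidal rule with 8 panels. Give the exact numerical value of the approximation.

5.26953125

h = (1 − 0)/8 = 0.125.
Nodes u₀,…,u₈ = 0, 0.125, 0.25, 0.375, 0.5, 0.625, 0.75, 0.875, 1.
f(u) = 3u³ + 3u² + u + 3: f₀=3, f₁=3.177734375, f₂=3.484375, f₃=3.955078125, f₄=4.625, f₅=5.529296875, f₆=6.703125, f₇=8.181640625, f₈=10.
(h/2)·[f₀ + 2f₁ + 2f₂ + 2f₃ + 2f₄ + 2f₅ + 2f₆ + 2f₇ + f₈] = 0.0625·(84.3125) = 5.26953125.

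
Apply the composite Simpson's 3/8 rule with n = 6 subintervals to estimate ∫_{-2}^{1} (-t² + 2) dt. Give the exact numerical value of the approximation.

3

h = (1 − (-2))/6 = 0.5.
Nodes t₀,…,t₆ = -2, -1.5, -1, -0.5, 0, 0.5, 1.
f(t) = -t² + 2: f₀=-2, f₁=-0.25, f₂=1, f₃=1.75, f₄=2, f₅=1.75, f₆=1.
(3h/8)·[f₀ + 3f₁ + 3f₂ + 2f₃ + 3f₄ + 3f₅ + f₆] = 0.1875·(16) = 3.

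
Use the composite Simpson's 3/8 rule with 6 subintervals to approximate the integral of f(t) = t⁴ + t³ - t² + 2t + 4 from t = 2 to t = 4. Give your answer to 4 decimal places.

259.7407

h = (4 − 2)/6 = 0.333333.
Nodes t₀,…,t₆ = 2, 2.333333, 2.666667, 3, 3.333333, 3.666667, 4.
f(t) = t⁴ + t³ - t² + 2t + 4: f₀=28, f₁=45.567901, f₂=71.753086, f₃=109, f₄=160.049383, f₅=227.938272, f₆=316.
(3h/8)·[f₀ + 3f₁ + 3f₂ + 2f₃ + 3f₄ + 3f₅ + f₆] = 0.125·(2077.925926) = 259.7407.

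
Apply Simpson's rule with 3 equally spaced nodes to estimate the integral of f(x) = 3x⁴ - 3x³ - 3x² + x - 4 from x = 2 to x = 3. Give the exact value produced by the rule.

h = (3 − 2)/2 = 0.5.
Nodes x₀,…,x₂ = 2, 2.5, 3.
f(x) = 3x⁴ - 3x³ - 3x² + x - 4: f₀=10, f₁=50.0625, f₂=134.
(h/3)·[f₀ + 4f₁ + f₂] = 0.166667·(344.25) = 57.375.

57.375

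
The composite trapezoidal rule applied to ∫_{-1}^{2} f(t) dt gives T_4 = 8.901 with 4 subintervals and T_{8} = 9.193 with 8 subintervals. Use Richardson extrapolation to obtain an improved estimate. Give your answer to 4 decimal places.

R = (4·T_{8} − T_4) / 3 = (4·9.193 − 8.901)/3 = (27.871)/3 = 9.2903.

9.2903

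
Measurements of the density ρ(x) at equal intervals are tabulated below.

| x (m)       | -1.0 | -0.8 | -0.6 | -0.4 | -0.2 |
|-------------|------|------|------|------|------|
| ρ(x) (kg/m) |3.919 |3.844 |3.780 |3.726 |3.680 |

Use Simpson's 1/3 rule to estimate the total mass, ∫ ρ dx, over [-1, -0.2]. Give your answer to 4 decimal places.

h = 0.2, n = 4.
(h/3)·[y₀ + 4y₁ + 2y₂ + 4y₃ + y₄] = 0.066667·(45.439) = 3.0293.

3.0293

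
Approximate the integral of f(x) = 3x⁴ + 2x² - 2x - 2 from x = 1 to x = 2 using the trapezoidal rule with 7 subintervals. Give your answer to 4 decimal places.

18.4163

h = (2 − 1)/7 = 0.142857.
Nodes x₀,…,x₇ = 1, 1.142857, 1.285714, 1.428571, 1.571429, 1.714286, 1.857143, 2.
f(x) = 3x⁴ + 2x² - 2x - 2: f₀=1, f₁=3.444398, f₂=6.932528, f₃=11.719284, f₄=18.089546, f₅=26.358184, f₆=36.870054, f₇=50.
(h/2)·[f₀ + 2f₁ + 2f₂ + 2f₃ + 2f₄ + 2f₅ + 2f₆ + f₇] = 0.071429·(257.827988) = 18.4163.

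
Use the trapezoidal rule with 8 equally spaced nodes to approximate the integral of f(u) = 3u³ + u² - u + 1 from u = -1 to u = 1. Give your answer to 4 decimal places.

2.6939

h = (1 − (-1))/7 = 0.285714.
Nodes u₀,…,u₇ = -1, -0.714286, -0.428571, -0.142857, 0.142857, 0.428571, 0.714286, 1.
f(u) = 3u³ + u² - u + 1: f₀=0, f₁=1.131195, f₂=1.376093, f₃=1.154519, f₄=0.886297, f₅=0.991254, f₆=1.889213, f₇=4.
(h/2)·[f₀ + 2f₁ + 2f₂ + 2f₃ + 2f₄ + 2f₅ + 2f₆ + f₇] = 0.142857·(18.857143) = 2.6939.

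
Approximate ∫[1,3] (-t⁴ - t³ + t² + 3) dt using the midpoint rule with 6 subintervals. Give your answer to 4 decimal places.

h = (3 − 1)/6 = 0.333333.
Midpoints m₁,…,m₆ = 1.166667, 1.5, 1.833333, 2.166667, 2.5, 2.833333.
f(m₁)=0.920525, f(m₂)=-3.1875, f(m₃)=-11.097994, f(m₄)=-24.514660, f(m₅)=-45.4375, f(m₆)=-76.162809.
h·[f(m₁) + f(m₂) + f(m₃) + f(m₄) + f(m₅) + f(m₆)] = 0.333333·(-159.479938) = -53.1600.

-53.1600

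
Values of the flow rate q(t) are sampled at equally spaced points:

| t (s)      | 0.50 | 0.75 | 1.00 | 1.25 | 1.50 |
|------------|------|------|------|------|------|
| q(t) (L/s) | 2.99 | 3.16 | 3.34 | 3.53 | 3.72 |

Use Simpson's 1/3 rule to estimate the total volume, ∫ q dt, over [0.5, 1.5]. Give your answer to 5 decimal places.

h = 0.25, n = 4.
(h/3)·[y₀ + 4y₁ + 2y₂ + 4y₃ + y₄] = 0.083333·(40.15) = 3.34583.

3.34583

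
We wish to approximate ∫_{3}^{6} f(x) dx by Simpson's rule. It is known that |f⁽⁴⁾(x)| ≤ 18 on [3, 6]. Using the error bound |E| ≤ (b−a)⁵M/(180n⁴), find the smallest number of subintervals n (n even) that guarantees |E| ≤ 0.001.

Need 4374/(180n⁴) ≤ 0.001.
n⁴ ≥ 4374/(180·0.001) = 24300 ⇒ n ≥ 12.4854, so the smallest even n is 14. (n must be even for Simpson's rule.)

14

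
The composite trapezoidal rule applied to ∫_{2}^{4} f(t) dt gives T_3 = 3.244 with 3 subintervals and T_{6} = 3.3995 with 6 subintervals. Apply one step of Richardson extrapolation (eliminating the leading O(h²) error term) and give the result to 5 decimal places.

3.45133

R = (4·T_{6} − T_3) / 3 = (4·3.3995 − 3.244)/3 = (10.3540)/3 = 3.45133.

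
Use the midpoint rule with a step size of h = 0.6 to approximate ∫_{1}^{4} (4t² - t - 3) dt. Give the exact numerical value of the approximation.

67.14

h = (4 − 1)/5 = 0.6.
Midpoints m₁,…,m₅ = 1.3, 1.9, 2.5, 3.1, 3.7.
f(m₁)=2.46, f(m₂)=9.54, f(m₃)=19.5, f(m₄)=32.34, f(m₅)=48.06.
h·[f(m₁) + f(m₂) + f(m₃) + f(m₄) + f(m₅)] = 0.6·(111.9) = 67.14.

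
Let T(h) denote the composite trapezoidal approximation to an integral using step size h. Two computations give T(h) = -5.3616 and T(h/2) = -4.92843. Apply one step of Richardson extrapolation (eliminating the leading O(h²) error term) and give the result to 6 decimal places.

R = (4·T(h/2) − T(h)) / 3 = (4·(-4.92843) − (-5.3616))/3 = (-14.35212)/3 = -4.784040.

-4.784040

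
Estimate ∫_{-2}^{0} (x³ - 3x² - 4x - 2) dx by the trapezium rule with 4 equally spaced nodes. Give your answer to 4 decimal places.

-8.8889

h = (0 − (-2))/3 = 0.666667.
Nodes x₀,…,x₃ = -2, -1.333333, -0.666667, 0.
f(x) = x³ - 3x² - 4x - 2: f₀=-14, f₁=-4.370370, f₂=-0.962963, f₃=-2.
(h/2)·[f₀ + 2f₁ + 2f₂ + f₃] = 0.333333·(-26.666667) = -8.8889.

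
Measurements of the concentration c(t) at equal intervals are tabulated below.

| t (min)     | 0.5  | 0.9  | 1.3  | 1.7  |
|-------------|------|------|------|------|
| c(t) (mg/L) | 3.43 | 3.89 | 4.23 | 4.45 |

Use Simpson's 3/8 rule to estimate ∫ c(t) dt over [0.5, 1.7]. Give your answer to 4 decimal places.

h = 0.4, n = 3.
(3h/8)·[y₀ + 3y₁ + 3y₂ + y₃] = 0.15·(32.24) = 4.8360.

4.8360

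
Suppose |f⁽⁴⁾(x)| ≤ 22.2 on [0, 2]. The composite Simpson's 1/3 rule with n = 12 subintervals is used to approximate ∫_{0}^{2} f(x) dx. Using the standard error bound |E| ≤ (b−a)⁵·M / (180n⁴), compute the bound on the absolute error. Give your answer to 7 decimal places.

|E| ≤ (2)⁵·22.2 / (180·12⁴) = 710.4/3732480 = 0.0001903.

0.0001903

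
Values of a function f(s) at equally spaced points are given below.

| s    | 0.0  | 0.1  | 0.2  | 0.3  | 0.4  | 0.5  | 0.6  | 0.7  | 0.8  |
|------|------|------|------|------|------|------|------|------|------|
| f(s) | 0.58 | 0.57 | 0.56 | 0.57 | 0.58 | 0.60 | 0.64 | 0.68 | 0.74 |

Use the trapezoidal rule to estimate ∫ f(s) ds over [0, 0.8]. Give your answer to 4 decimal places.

0.4860

h = 0.1, n = 8.
(h/2)·[y₀ + 2y₁ + 2y₂ + 2y₃ + 2y₄ + 2y₅ + 2y₆ + 2y₇ + y₈] = 0.05·(9.72) = 0.4860.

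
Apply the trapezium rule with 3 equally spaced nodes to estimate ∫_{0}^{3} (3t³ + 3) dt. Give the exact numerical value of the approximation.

84.9375

h = (3 − 0)/2 = 1.5.
Nodes t₀,…,t₂ = 0, 1.5, 3.
f(t) = 3t³ + 3: f₀=3, f₁=13.125, f₂=84.
(h/2)·[f₀ + 2f₁ + f₂] = 0.75·(113.25) = 84.9375.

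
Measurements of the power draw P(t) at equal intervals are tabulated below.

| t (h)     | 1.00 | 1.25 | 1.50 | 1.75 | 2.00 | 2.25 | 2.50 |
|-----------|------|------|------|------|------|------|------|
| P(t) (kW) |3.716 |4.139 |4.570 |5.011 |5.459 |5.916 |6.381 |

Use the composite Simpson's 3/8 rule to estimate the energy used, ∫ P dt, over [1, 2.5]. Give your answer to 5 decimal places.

h = 0.25, n = 6.
(3h/8)·[y₀ + 3y₁ + 3y₂ + 2y₃ + 3y₄ + 3y₅ + y₆] = 0.09375·(80.371) = 7.53478.

7.53478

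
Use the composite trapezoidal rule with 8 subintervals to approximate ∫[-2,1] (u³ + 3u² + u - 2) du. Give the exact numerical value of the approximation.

-2.14453125

h = (1 − (-2))/8 = 0.375.
Nodes u₀,…,u₈ = -2, -1.625, -1.25, -0.875, -0.5, -0.125, 0.25, 0.625, 1.
f(u) = u³ + 3u² + u - 2: f₀=0, f₁=0.005859375, f₂=-0.515625, f₃=-1.248046875, f₄=-1.875, f₅=-2.080078125, f₆=-1.546875, f₇=0.041015625, f₈=3.
(h/2)·[f₀ + 2f₁ + 2f₂ + 2f₃ + 2f₄ + 2f₅ + 2f₆ + 2f₇ + f₈] = 0.1875·(-11.4375) = -2.14453125.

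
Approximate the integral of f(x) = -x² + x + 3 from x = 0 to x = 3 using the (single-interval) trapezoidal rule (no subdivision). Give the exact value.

0

T = (b−a)/2 · [f(0) + f(3)] = 1.5·[3 + (-3)] = 0.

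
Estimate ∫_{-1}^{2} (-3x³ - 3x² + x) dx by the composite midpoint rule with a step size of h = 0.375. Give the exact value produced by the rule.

h = (2 − (-1))/8 = 0.375.
Midpoints m₁,…,m₈ = -0.8125, -0.4375, -0.0625, 0.3125, 0.6875, 1.0625, 1.4375, 1.8125.
f(m₁)=-1.183837890625, f(m₂)=-0.760498046875, f(m₃)=-0.073486328125, f(m₄)=-0.072021484375, f(m₅)=-1.705322265625, f(m₆)=-5.922607421875, f(m₇)=-13.673095703125, f(m₈)=-25.906005859375.
h·[f(m₁) + f(m₂) + f(m₃) + f(m₄) + f(m₅) + f(m₆) + f(m₇) + f(m₈)] = 0.375·(-49.296875) = -18.486328125.

-18.486328125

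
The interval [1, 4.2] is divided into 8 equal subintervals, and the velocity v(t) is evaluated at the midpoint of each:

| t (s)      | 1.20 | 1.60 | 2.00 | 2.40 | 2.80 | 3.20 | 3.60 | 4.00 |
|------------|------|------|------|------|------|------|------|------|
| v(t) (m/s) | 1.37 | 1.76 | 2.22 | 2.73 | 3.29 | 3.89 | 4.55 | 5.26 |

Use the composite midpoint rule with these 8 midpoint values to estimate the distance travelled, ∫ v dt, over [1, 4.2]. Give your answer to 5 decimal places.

h = 0.4, n = 8.
h·[y(m₁) + y(m₂) + y(m₃) + y(m₄) + y(m₅) + y(m₆) + y(m₇) + y(m₈)] = 0.4·(25.07) = 10.02800.

10.02800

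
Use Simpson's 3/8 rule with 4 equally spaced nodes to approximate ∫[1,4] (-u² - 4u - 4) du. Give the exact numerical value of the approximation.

-63

h = (4 − 1)/3 = 1.
Nodes u₀,…,u₃ = 1, 2, 3, 4.
f(u) = -u² - 4u - 4: f₀=-9, f₁=-16, f₂=-25, f₃=-36.
(3h/8)·[f₀ + 3f₁ + 3f₂ + f₃] = 0.375·(-168) = -63.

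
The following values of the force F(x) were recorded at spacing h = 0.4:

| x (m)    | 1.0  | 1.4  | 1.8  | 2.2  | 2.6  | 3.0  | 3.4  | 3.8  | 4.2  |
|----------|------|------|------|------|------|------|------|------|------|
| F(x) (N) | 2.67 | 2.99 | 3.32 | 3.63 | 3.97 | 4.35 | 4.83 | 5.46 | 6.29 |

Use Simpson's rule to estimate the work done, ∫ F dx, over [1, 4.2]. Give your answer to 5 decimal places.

h = 0.4, n = 8.
(h/3)·[y₀ + 4y₁ + 2y₂ + 4y₃ + 2y₄ + 4y₅ + 2y₆ + 4y₇ + y₈] = 0.133333·(98.92) = 13.18933.

13.18933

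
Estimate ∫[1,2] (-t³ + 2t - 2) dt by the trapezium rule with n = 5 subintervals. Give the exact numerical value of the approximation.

-2.78

h = (2 − 1)/5 = 0.2.
Nodes t₀,…,t₅ = 1, 1.2, 1.4, 1.6, 1.8, 2.
f(t) = -t³ + 2t - 2: f₀=-1, f₁=-1.328, f₂=-1.944, f₃=-2.896, f₄=-4.232, f₅=-6.
(h/2)·[f₀ + 2f₁ + 2f₂ + 2f₃ + 2f₄ + f₅] = 0.1·(-27.8) = -2.78.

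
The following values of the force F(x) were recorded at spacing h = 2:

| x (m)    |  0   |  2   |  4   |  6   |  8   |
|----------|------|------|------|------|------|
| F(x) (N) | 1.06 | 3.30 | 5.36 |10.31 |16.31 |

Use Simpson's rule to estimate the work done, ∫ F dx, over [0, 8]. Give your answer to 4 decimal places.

55.0200

h = 2, n = 4.
(h/3)·[y₀ + 4y₁ + 2y₂ + 4y₃ + y₄] = 0.666667·(82.53) = 55.0200.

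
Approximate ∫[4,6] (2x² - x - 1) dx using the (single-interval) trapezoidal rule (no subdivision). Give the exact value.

T = (b−a)/2 · [f(4) + f(6)] = 1·[27 + 65] = 92.

92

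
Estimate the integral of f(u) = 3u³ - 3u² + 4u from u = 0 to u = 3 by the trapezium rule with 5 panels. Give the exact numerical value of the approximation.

h = (3 − 0)/5 = 0.6.
Nodes u₀,…,u₅ = 0, 0.6, 1.2, 1.8, 2.4, 3.
f(u) = 3u³ - 3u² + 4u: f₀=0, f₁=1.968, f₂=5.664, f₃=14.976, f₄=33.792, f₅=66.
(h/2)·[f₀ + 2f₁ + 2f₂ + 2f₃ + 2f₄ + f₅] = 0.3·(178.8) = 53.64.

53.64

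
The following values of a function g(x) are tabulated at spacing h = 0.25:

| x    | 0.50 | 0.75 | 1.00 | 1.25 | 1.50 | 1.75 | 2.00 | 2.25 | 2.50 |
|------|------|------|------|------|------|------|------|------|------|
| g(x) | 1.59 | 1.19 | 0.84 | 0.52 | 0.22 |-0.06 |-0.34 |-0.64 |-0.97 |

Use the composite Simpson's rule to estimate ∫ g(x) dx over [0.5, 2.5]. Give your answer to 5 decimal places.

0.50833

h = 0.25, n = 8.
(h/3)·[y₀ + 4y₁ + 2y₂ + 4y₃ + 2y₄ + 4y₅ + 2y₆ + 4y₇ + y₈] = 0.083333·(6.10) = 0.50833.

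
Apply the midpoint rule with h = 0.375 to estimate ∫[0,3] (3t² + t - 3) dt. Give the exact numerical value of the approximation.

22.39453125

h = (3 − 0)/8 = 0.375.
Midpoints m₁,…,m₈ = 0.1875, 0.5625, 0.9375, 1.3125, 1.6875, 2.0625, 2.4375, 2.8125.
f(m₁)=-2.70703125, f(m₂)=-1.48828125, f(m₃)=0.57421875, f(m₄)=3.48046875, f(m₅)=7.23046875, f(m₆)=11.82421875, f(m₇)=17.26171875, f(m₈)=23.54296875.
h·[f(m₁) + f(m₂) + f(m₃) + f(m₄) + f(m₅) + f(m₆) + f(m₇) + f(m₈)] = 0.375·(59.71875) = 22.39453125.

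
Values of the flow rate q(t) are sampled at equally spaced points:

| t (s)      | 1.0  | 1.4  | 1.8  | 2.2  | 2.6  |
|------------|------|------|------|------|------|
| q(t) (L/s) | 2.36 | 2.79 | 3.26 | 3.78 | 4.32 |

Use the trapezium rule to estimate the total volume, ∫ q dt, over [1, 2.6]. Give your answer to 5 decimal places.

5.26800

h = 0.4, n = 4.
(h/2)·[y₀ + 2y₁ + 2y₂ + 2y₃ + y₄] = 0.2·(26.34) = 5.26800.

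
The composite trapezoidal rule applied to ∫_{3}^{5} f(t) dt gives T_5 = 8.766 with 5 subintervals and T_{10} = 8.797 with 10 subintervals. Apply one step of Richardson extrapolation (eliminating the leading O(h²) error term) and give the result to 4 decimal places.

R = (4·T_{10} − T_5) / 3 = (4·8.797 − 8.766)/3 = (26.422)/3 = 8.8073.

8.8073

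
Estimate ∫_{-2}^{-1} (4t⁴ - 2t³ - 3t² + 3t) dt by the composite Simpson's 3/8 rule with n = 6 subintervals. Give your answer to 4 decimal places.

h = (-1 − (-2))/6 = 0.166667.
Nodes t₀,…,t₆ = -2, -1.833333, -1.666667, -1.5, -1.333333, -1.166667, -1.
f(t) = 4t⁴ - 2t³ - 3t² + 3t: f₀=62, f₁=41.929012, f₂=26.790123, f₃=15.75, f₄=8.049383, f₅=3.003086, f₆=0.
(3h/8)·[f₀ + 3f₁ + 3f₂ + 2f₃ + 3f₄ + 3f₅ + f₆] = 0.0625·(332.814815) = 20.8009.

20.8009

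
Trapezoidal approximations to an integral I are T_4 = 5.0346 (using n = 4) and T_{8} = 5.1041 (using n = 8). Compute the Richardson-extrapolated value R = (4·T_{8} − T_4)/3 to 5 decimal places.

R = (4·T_{8} − T_4) / 3 = (4·5.1041 − 5.0346)/3 = (15.3818)/3 = 5.12727.

5.12727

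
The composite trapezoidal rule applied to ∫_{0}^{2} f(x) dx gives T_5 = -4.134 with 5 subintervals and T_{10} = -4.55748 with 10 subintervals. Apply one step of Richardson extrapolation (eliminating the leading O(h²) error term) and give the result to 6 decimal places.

-4.698640

R = (4·T_{10} − T_5) / 3 = (4·(-4.55748) − (-4.134))/3 = (-14.09592)/3 = -4.698640.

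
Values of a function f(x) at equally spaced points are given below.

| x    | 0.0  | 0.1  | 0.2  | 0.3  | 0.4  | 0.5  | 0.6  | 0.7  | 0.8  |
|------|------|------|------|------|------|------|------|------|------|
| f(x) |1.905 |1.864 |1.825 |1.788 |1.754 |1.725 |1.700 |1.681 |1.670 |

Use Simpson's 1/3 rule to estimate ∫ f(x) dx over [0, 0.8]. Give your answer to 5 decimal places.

h = 0.1, n = 8.
(h/3)·[y₀ + 4y₁ + 2y₂ + 4y₃ + 2y₄ + 4y₅ + 2y₆ + 4y₇ + y₈] = 0.033333·(42.365) = 1.41217.

1.41217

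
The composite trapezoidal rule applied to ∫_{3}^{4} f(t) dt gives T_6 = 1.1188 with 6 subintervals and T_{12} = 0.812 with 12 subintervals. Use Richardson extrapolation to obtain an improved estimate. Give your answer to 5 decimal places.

R = (4·T_{12} − T_6) / 3 = (4·0.812 − 1.1188)/3 = (2.1292)/3 = 0.70973.

0.70973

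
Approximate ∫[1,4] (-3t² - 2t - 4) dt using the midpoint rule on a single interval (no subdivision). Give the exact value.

M = (b−a)·f(2.5) = 3·(-27.75) = -83.25.

-83.25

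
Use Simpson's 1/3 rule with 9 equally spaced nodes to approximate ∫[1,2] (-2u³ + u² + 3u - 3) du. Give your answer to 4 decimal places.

-3.6667

h = (2 − 1)/8 = 0.125.
Nodes u₀,…,u₈ = 1, 1.125, 1.25, 1.375, 1.5, 1.625, 1.75, 1.875, 2.
f(u) = -2u³ + u² + 3u - 3: f₀=-1, f₁=-1.20703125, f₂=-1.59375, f₃=-2.18359375, f₄=-3, f₅=-4.06640625, f₆=-5.40625, f₇=-7.04296875, f₈=-9.
(h/3)·[f₀ + 4f₁ + 2f₂ + 4f₃ + 2f₄ + 4f₅ + 2f₆ + 4f₇ + f₈] = 0.041667·(-88) = -3.6667.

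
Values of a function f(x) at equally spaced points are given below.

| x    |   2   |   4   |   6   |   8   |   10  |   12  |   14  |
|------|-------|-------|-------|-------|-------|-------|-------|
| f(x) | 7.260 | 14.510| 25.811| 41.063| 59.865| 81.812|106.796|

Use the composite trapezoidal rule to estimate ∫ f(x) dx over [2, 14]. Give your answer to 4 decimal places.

560.1780

h = 2, n = 6.
(h/2)·[y₀ + 2y₁ + 2y₂ + 2y₃ + 2y₄ + 2y₅ + y₆] = 1·(560.178) = 560.1780.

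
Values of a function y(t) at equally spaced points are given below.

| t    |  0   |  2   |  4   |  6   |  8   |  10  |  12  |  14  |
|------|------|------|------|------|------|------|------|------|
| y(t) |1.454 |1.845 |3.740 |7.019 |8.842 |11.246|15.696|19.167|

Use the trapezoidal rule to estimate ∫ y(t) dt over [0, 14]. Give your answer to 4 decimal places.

h = 2, n = 7.
(h/2)·[y₀ + 2y₁ + 2y₂ + 2y₃ + 2y₄ + 2y₅ + 2y₆ + y₇] = 1·(117.397) = 117.3970.

117.3970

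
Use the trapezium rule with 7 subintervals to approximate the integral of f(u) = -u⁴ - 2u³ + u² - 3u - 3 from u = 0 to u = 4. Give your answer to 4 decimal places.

-356.8130

h = (4 − 0)/7 = 0.571429.
Nodes u₀,…,u₇ = 0, 0.571429, 1.142857, 1.714286, 2.285714, 2.857143, 3.428571, 4.
f(u) = -u⁴ - 2u³ + u² - 3u - 3: f₀=-3, f₁=-4.867555, f₂=-9.813828, f₃=-23.916285, f₄=-55.811329, f₅=-116.694294, f₆=-220.319450, f₇=-383.
(h/2)·[f₀ + 2f₁ + 2f₂ + 2f₃ + 2f₄ + 2f₅ + 2f₆ + f₇] = 0.285714·(-1248.845481) = -356.8130.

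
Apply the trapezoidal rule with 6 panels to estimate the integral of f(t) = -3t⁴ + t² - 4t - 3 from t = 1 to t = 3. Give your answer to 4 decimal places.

-161.3827

h = (3 − 1)/6 = 0.333333.
Nodes t₀,…,t₆ = 1, 1.333333, 1.666667, 2, 2.333333, 2.666667, 3.
f(t) = -3t⁴ + t² - 4t - 3: f₀=-9, f₁=-16.037037, f₂=-30.037037, f₃=-55, f₄=-95.814815, f₅=-158.259259, f₆=-249.
(h/2)·[f₀ + 2f₁ + 2f₂ + 2f₃ + 2f₄ + 2f₅ + f₆] = 0.166667·(-968.296296) = -161.3827.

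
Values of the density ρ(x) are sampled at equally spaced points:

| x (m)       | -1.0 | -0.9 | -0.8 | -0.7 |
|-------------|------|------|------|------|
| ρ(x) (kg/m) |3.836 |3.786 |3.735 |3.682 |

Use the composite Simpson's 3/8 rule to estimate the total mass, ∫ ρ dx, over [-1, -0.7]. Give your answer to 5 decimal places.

1.12804

h = 0.1, n = 3.
(3h/8)·[y₀ + 3y₁ + 3y₂ + y₃] = 0.0375·(30.081) = 1.12804.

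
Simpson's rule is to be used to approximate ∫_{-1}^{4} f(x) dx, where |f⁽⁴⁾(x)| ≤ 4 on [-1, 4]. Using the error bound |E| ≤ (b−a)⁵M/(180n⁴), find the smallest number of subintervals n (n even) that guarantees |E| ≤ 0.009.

10

Need 12500/(180n⁴) ≤ 0.009.
n⁴ ≥ 12500/(180·0.009) = 7716.05 ⇒ n ≥ 9.3724, so the smallest even n is 10. (n must be even for Simpson's rule.)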